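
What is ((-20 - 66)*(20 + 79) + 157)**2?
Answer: 69839449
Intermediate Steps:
((-20 - 66)*(20 + 79) + 157)**2 = (-86*99 + 157)**2 = (-8514 + 157)**2 = (-8357)**2 = 69839449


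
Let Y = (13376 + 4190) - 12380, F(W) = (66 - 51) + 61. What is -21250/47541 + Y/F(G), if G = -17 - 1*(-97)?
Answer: 122466313/1806558 ≈ 67.790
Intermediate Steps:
G = 80 (G = -17 + 97 = 80)
F(W) = 76 (F(W) = 15 + 61 = 76)
Y = 5186 (Y = 17566 - 12380 = 5186)
-21250/47541 + Y/F(G) = -21250/47541 + 5186/76 = -21250*1/47541 + 5186*(1/76) = -21250/47541 + 2593/38 = 122466313/1806558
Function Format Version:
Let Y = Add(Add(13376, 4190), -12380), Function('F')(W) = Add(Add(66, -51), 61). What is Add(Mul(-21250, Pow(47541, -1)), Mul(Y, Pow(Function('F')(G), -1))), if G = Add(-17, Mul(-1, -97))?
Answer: Rational(122466313, 1806558) ≈ 67.790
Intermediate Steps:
G = 80 (G = Add(-17, 97) = 80)
Function('F')(W) = 76 (Function('F')(W) = Add(15, 61) = 76)
Y = 5186 (Y = Add(17566, -12380) = 5186)
Add(Mul(-21250, Pow(47541, -1)), Mul(Y, Pow(Function('F')(G), -1))) = Add(Mul(-21250, Pow(47541, -1)), Mul(5186, Pow(76, -1))) = Add(Mul(-21250, Rational(1, 47541)), Mul(5186, Rational(1, 76))) = Add(Rational(-21250, 47541), Rational(2593, 38)) = Rational(122466313, 1806558)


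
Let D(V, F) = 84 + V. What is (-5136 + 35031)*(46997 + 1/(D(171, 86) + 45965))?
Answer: 12987591817839/9244 ≈ 1.4050e+9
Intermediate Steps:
(-5136 + 35031)*(46997 + 1/(D(171, 86) + 45965)) = (-5136 + 35031)*(46997 + 1/((84 + 171) + 45965)) = 29895*(46997 + 1/(255 + 45965)) = 29895*(46997 + 1/46220) = 29895*(2172201341/46220) = 12987591817839/9244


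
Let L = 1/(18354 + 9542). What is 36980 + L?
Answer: 1031594081/27896 ≈ 36980.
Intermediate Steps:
L = 1/27896 ≈ 3.5847e-5
36980 + L = 36980 + 1/27896 = 1031594081/27896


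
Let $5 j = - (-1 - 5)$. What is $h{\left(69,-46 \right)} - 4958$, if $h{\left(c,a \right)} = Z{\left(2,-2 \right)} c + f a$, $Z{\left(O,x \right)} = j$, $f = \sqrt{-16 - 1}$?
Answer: $- \frac{24376}{5} - 46 i \sqrt{17} \approx -4875.2 - 189.66 i$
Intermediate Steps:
$f = i \sqrt{17}$ ($f = \sqrt{-17} = i \sqrt{17} \approx 4.1231 i$)
$j = \frac{6}{5}$ ($j = \frac{\left(-1\right) \left(-1 - 5\right)}{5} = \frac{\left(-1\right) \left(-6\right)}{5} = \frac{1}{5} \cdot 6 = \frac{6}{5} \approx 1.2$)
$Z{\left(O,x \right)} = \frac{6}{5}$
$h{\left(c,a \right)} = \frac{6 c}{5} + i a \sqrt{17}$ ($h{\left(c,a \right)} = \frac{6 c}{5} + i \sqrt{17} a = \frac{6 c}{5} + i a \sqrt{17}$)
$h{\left(69,-46 \right)} - 4958 = \left(\frac{6}{5} \cdot 69 + i \left(-46\right) \sqrt{17}\right) - 4958 = \left(\frac{414}{5} - 46 i \sqrt{17}\right) - 4958 = - \frac{24376}{5} - 46 i \sqrt{17}$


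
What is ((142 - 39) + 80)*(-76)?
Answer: -13908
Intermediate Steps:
((142 - 39) + 80)*(-76) = (103 + 80)*(-76) = 183*(-76) = -13908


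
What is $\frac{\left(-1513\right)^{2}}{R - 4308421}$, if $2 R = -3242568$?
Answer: $- \frac{2289169}{5929705} \approx -0.38605$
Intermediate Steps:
$R = -1621284$ ($R = \frac{1}{2} \left(-3242568\right) = -1621284$)
$\frac{\left(-1513\right)^{2}}{R - 4308421} = \frac{\left(-1513\right)^{2}}{-1621284 - 4308421} = \frac{2289169}{-5929705} = 2289169 \left(- \frac{1}{5929705}\right) = - \frac{2289169}{5929705}$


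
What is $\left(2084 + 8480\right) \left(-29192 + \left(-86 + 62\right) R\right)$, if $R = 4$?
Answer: $-309398432$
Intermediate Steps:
$\left(2084 + 8480\right) \left(-29192 + \left(-86 + 62\right) R\right) = \left(2084 + 8480\right) \left(-29192 + \left(-86 + 62\right) 4\right) = 10564 \left(-29192 - 96\right) = 10564 \left(-29288\right) = -309398432$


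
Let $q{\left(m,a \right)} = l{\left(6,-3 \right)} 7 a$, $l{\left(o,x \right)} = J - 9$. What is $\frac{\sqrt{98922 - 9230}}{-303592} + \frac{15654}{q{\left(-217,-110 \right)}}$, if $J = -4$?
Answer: $\frac{7827}{5005} - \frac{\sqrt{22423}}{151796} \approx 1.5628$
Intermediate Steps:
$l{\left(o,x \right)} = -13$ ($l{\left(o,x \right)} = -4 - 9 = -13$)
$q{\left(m,a \right)} = - 91 a$ ($q{\left(m,a \right)} = \left(-13\right) 7 a = - 91 a$)
$\frac{\sqrt{98922 - 9230}}{-303592} + \frac{15654}{q{\left(-217,-110 \right)}} = \frac{\sqrt{98922 - 9230}}{-303592} + \frac{15654}{\left(-91\right) \left(-110\right)} = \sqrt{89692} \left(- \frac{1}{303592}\right) + \frac{15654}{10010} = 2 \sqrt{22423} \left(- \frac{1}{303592}\right) + 15654 \cdot \frac{1}{10010} = - \frac{\sqrt{22423}}{151796} + \frac{7827}{5005} = \frac{7827}{5005} - \frac{\sqrt{22423}}{151796}$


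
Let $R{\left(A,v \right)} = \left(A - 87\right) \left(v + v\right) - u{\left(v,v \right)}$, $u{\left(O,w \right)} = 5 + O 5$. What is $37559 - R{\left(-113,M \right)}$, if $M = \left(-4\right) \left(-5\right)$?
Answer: $45664$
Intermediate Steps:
$M = 20$
$u{\left(O,w \right)} = 5 + 5 O$
$R{\left(A,v \right)} = -5 - 5 v + 2 v \left(-87 + A\right)$ ($R{\left(A,v \right)} = \left(A - 87\right) \left(v + v\right) - \left(5 + 5 v\right) = \left(-87 + A\right) 2 v - \left(5 + 5 v\right) = 2 v \left(-87 + A\right) - \left(5 + 5 v\right) = -5 - 5 v + 2 v \left(-87 + A\right)$)
$37559 - R{\left(-113,M \right)} = 37559 - \left(-5 - 3580 + 2 \left(-113\right) 20\right) = 37559 - \left(-5 - 3580 - 4520\right) = 37559 - -8105 = 37559 + 8105 = 45664$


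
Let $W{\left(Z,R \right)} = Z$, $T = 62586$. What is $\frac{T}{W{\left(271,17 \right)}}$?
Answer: $\frac{62586}{271} \approx 230.94$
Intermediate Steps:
$\frac{T}{W{\left(271,17 \right)}} = \frac{62586}{271}$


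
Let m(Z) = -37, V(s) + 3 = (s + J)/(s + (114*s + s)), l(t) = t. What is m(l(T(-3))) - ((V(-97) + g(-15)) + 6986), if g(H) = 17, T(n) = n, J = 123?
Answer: -39590149/5626 ≈ -7037.0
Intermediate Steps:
V(s) = -3 + (123 + s)/(116*s) (V(s) = -3 + (s + 123)/(s + (114*s + s)) = -3 + (123 + s)/(s + 115*s) = -3 + (123 + s)/((116*s)) = -3 + (123 + s)*(1/(116*s)) = -3 + (123 + s)/(116*s))
m(l(T(-3))) - ((V(-97) + g(-15)) + 6986) = -37 - (((1/116)*(123 - 347*(-97))/(-97) + 17) + 6986) = -37 - (((1/116)*(-1/97)*(123 + 33659) + 17) + 6986) = -37 - (((1/116)*(-1/97)*33782 + 17) + 6986) = -37 - ((-16891/5626 + 17) + 6986) = -37 - (78751/5626 + 6986) = -37 - 1*39381987/5626 = -37 - 39381987/5626 = -39590149/5626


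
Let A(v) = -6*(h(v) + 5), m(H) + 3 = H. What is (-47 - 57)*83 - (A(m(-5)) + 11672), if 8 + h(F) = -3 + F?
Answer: -20388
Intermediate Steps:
h(F) = -11 + F (h(F) = -8 + (-3 + F) = -11 + F)
m(H) = -3 + H
A(v) = 36 - 6*v (A(v) = -6*((-11 + v) + 5) = -6*(-6 + v) = 36 - 6*v)
(-47 - 57)*83 - (A(m(-5)) + 11672) = (-47 - 57)*83 - ((36 - 6*(-3 - 5)) + 11672) = -104*83 - ((36 - 6*(-8)) + 11672) = -8632 - ((36 + 48) + 11672) = -8632 - (84 + 11672) = -8632 - 1*11756 = -8632 - 11756 = -20388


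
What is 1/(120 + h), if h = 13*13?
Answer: 1/289 ≈ 0.0034602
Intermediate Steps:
h = 169
1/(120 + h) = 1/(120 + 169) = 1/289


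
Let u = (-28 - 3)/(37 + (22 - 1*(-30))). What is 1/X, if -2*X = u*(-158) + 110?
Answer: -89/7344 ≈ -0.012119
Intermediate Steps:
u = -31/89 (u = -31/(37 + (22 + 30)) = -31/(37 + 52) = -31/89 ≈ -0.34831)
X = -7344/89 (X = -(-31/89*(-158) + 110)/2 = -(4898/89 + 110)/2 = -½*14688/89 = -7344/89 ≈ -82.517)
1/X = 1/(-7344/89) = -89/7344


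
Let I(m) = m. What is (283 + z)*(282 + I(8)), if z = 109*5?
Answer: 240120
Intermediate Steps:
z = 545
(283 + z)*(282 + I(8)) = (283 + 545)*(282 + 8) = 828*290 = 240120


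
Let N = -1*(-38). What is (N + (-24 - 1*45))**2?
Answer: 961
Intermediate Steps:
N = 38
(N + (-24 - 1*45))**2 = (38 + (-24 - 1*45))**2 = (38 + (-24 - 45))**2 = (38 - 69)**2 = (-31)**2 = 961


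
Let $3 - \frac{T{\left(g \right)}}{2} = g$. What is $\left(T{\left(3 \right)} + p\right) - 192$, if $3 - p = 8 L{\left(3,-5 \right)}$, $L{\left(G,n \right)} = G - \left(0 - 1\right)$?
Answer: $-221$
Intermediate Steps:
$T{\left(g \right)} = 6 - 2 g$
$L{\left(G,n \right)} = 1 + G$ ($L{\left(G,n \right)} = G - \left(0 - 1\right) = G - -1 = G + 1 = 1 + G$)
$p = -29$ ($p = 3 - 8 \left(1 + 3\right) = 3 - 8 \cdot 4 = 3 - 32 = -29$)
$\left(T{\left(3 \right)} + p\right) - 192 = \left(\left(6 - 6\right) - 29\right) - 192 = \left(0 - 29\right) - 192 = -29 - 192 = -221$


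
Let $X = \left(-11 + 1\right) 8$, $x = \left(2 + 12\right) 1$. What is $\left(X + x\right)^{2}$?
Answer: $4356$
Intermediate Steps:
$x = 14$ ($x = 14 \cdot 1 = 14$)
$X = -80$ ($X = \left(-10\right) 8 = -80$)
$\left(X + x\right)^{2} = \left(-80 + 14\right)^{2} = \left(-66\right)^{2} = 4356$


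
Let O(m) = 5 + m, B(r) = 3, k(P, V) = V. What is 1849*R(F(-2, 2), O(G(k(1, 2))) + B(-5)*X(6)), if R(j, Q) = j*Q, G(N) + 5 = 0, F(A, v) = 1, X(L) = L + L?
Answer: 66564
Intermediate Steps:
X(L) = 2*L
G(N) = -5 (G(N) = -5 + 0 = -5)
R(j, Q) = Q*j
1849*R(F(-2, 2), O(G(k(1, 2))) + B(-5)*X(6)) = 1849*(((5 - 5) + 3*(2*6))*1) = 1849*((0 + 3*12)*1) = 1849*((0 + 36)*1) = 1849*(36*1) = 1849*36 = 66564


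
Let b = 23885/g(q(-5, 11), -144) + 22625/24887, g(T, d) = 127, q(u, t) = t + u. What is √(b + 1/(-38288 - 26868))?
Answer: √2003628165686554657171831/102967623122 ≈ 13.747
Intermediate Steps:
b = 597299370/3160649 (b = 23885/127 + 22625/24887 = 597299370/3160649 ≈ 188.98)
√(b + 1/(-38288 - 26868)) = √(597299370/3160649 + 1/(-38288 - 26868)) = √(597299370/3160649 + 1/(-65156)) = √(597299370/3160649 - 1/65156) = √(38917634591071/205935246244) = √2003628165686554657171831/102967623122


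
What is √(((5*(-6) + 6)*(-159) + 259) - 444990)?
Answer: I*√440915 ≈ 664.01*I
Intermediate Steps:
√(((5*(-6) + 6)*(-159) + 259) - 444990) = √(((-30 + 6)*(-159) + 259) - 444990) = √((-24*(-159) + 259) - 444990) = √((3816 + 259) - 444990) = √(4075 - 444990) = √(-440915) = I*√440915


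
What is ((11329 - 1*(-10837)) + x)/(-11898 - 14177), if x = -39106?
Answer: 484/745 ≈ 0.64966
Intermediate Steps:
((11329 - 1*(-10837)) + x)/(-11898 - 14177) = ((11329 - 1*(-10837)) - 39106)/(-11898 - 14177) = ((11329 + 10837) - 39106)/(-26075) = (22166 - 39106)*(-1/26075) = -16940*(-1/26075) = 484/745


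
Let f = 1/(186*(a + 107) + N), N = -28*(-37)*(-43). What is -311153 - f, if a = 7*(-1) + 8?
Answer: -7610802379/24460 ≈ -3.1115e+5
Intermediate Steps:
a = 1 (a = -7 + 8 = 1)
N = -44548 (N = 1036*(-43) = -44548)
f = -1/24460 (f = 1/(186*(1 + 107) - 44548) = 1/(186*108 - 44548) = 1/(20088 - 44548) = 1/(-24460) = -1/24460 ≈ -4.0883e-5)
-311153 - f = -311153 - 1*(-1/24460) = -311153 + 1/24460 = -7610802379/24460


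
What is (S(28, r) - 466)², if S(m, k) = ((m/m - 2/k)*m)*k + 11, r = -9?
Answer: 582169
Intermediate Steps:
S(m, k) = 11 + k*m*(1 - 2/k) (S(m, k) = ((1 - 2/k)*m)*k + 11 = (m*(1 - 2/k))*k + 11 = k*m*(1 - 2/k) + 11 = 11 + k*m*(1 - 2/k))
(S(28, r) - 466)² = ((11 - 2*28 - 9*28) - 466)² = ((11 - 56 - 252) - 466)² = (-297 - 466)² = (-763)² = 582169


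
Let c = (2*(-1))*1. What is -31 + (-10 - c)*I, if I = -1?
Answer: -23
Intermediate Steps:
c = -2 (c = -2*1 = -2)
-31 + (-10 - c)*I = -31 + (-10 - 1*(-2))*(-1) = -31 + (-10 + 2)*(-1) = -31 - 8*(-1) = -31 + 8 = -23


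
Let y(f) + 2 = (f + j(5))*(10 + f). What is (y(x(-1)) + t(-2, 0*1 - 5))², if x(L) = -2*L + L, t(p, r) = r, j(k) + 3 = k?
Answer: 676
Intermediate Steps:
j(k) = -3 + k
x(L) = -L
y(f) = -2 + (2 + f)*(10 + f) (y(f) = -2 + (f + (-3 + 5))*(10 + f) = -2 + (f + 2)*(10 + f) = -2 + (2 + f)*(10 + f))
(y(x(-1)) + t(-2, 0*1 - 5))² = ((18 + (-1*(-1))² + 12*(-1*(-1))) + (0*1 - 5))² = ((18 + 1² + 12*1) + (0 - 5))² = ((18 + 1 + 12) - 5)² = (31 - 5)² = 26² = 676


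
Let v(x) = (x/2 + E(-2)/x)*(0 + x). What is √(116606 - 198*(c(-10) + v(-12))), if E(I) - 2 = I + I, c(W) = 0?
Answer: √102746 ≈ 320.54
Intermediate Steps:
E(I) = 2 + 2*I (E(I) = 2 + (I + I) = 2 + 2*I)
v(x) = x*(x/2 - 2/x) (v(x) = (x/2 + (2 + 2*(-2))/x)*(0 + x) = (x*(½) + (2 - 4)/x)*x = (x/2 - 2/x)*x = x*(x/2 - 2/x))
√(116606 - 198*(c(-10) + v(-12))) = √(116606 - 198*(0 + (-2 + (½)*(-12)²))) = √(116606 - 198*(0 + (-2 + (½)*144))) = √(116606 - 198*(0 + (-2 + 72))) = √(116606 - 198*(0 + 70)) = √(116606 - 198*70) = √(116606 - 13860) = √102746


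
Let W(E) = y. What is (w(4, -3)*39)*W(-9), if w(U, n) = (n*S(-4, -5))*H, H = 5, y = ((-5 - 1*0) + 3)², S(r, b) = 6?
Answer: -14040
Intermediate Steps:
y = 4 (y = ((-5 + 0) + 3)² = (-5 + 3)² = (-2)² = 4)
W(E) = 4
w(U, n) = 30*n (w(U, n) = (n*6)*5 = (6*n)*5 = 30*n)
(w(4, -3)*39)*W(-9) = ((30*(-3))*39)*4 = -90*39*4 = -3510*4 = -14040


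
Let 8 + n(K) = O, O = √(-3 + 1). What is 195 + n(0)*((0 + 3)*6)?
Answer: 51 + 18*I*√2 ≈ 51.0 + 25.456*I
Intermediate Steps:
O = I*√2 (O = √(-2) = I*√2 ≈ 1.4142*I)
n(K) = -8 + I*√2
195 + n(0)*((0 + 3)*6) = 195 + (-8 + I*√2)*((0 + 3)*6) = 195 + (-8 + I*√2)*(3*6) = 195 + (-8 + I*√2)*18 = 195 + (-144 + 18*I*√2) = 51 + 18*I*√2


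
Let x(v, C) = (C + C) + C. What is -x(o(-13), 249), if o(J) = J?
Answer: -747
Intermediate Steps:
x(v, C) = 3*C (x(v, C) = 2*C + C = 3*C)
-x(o(-13), 249) = -3*249 = -1*747 = -747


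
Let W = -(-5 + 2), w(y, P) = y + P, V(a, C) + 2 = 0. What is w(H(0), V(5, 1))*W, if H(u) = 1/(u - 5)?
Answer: -33/5 ≈ -6.6000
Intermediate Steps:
V(a, C) = -2 (V(a, C) = -2 + 0 = -2)
H(u) = 1/(-5 + u)
w(y, P) = P + y
W = 3 (W = -1*(-3) = 3)
w(H(0), V(5, 1))*W = (-2 + 1/(-5 + 0))*3 = (-2 + 1/(-5))*3 = (-2 - ⅕)*3 = -11/5*3 = -33/5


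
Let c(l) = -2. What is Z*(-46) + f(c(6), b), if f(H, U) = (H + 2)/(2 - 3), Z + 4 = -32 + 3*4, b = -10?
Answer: 1104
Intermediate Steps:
Z = -24 (Z = -4 + (-32 + 3*4) = -4 + (-32 + 12) = -4 - 20 = -24)
f(H, U) = -2 - H (f(H, U) = (2 + H)/(-1) = (2 + H)*(-1) = -2 - H)
Z*(-46) + f(c(6), b) = -24*(-46) + (-2 - 1*(-2)) = 1104 + (-2 + 2) = 1104 + 0 = 1104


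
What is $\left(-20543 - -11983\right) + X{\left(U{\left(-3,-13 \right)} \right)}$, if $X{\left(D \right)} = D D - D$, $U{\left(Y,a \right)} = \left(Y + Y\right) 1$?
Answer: $-8518$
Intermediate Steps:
$U{\left(Y,a \right)} = 2 Y$ ($U{\left(Y,a \right)} = 2 Y 1 = 2 Y$)
$X{\left(D \right)} = D^{2} - D$
$\left(-20543 - -11983\right) + X{\left(U{\left(-3,-13 \right)} \right)} = \left(-20543 - -11983\right) + 2 \left(-3\right) \left(-1 + 2 \left(-3\right)\right) = \left(-20543 + 11983\right) - 6 \left(-1 - 6\right) = -8560 - -42 = -8560 + 42 = -8518$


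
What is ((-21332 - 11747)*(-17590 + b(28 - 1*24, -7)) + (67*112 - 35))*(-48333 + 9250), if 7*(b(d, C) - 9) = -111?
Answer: -159249833014635/7 ≈ -2.2750e+13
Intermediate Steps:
b(d, C) = -48/7 (b(d, C) = 9 + (⅐)*(-111) = 9 - 111/7 = -48/7)
((-21332 - 11747)*(-17590 + b(28 - 1*24, -7)) + (67*112 - 35))*(-48333 + 9250) = ((-21332 - 11747)*(-17590 - 48/7) + (67*112 - 35))*(-48333 + 9250) = (-33079*(-123178/7) + (7504 - 35))*(-39083) = (4074605062/7 + 7469)*(-39083) = (4074657345/7)*(-39083) = -159249833014635/7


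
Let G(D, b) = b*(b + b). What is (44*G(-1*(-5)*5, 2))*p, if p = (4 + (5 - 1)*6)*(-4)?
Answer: -39424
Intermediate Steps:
G(D, b) = 2*b² (G(D, b) = b*(2*b) = 2*b²)
p = -112 (p = (4 + 4*6)*(-4) = (4 + 24)*(-4) = 28*(-4) = -112)
(44*G(-1*(-5)*5, 2))*p = (44*(2*2²))*(-112) = (44*(2*4))*(-112) = (44*8)*(-112) = 352*(-112) = -39424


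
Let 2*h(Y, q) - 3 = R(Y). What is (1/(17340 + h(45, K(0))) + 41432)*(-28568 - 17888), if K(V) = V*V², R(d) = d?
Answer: -8355404841886/4341 ≈ -1.9248e+9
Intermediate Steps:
K(V) = V³
h(Y, q) = 3/2 + Y/2
(1/(17340 + h(45, K(0))) + 41432)*(-28568 - 17888) = (1/(17340 + (3/2 + (½)*45)) + 41432)*(-28568 - 17888) = (1/(17340 + (3/2 + 45/2)) + 41432)*(-46456) = (1/(17340 + 24) + 41432)*(-46456) = (1/17364 + 41432)*(-46456) = (719425249/17364)*(-46456) = -8355404841886/4341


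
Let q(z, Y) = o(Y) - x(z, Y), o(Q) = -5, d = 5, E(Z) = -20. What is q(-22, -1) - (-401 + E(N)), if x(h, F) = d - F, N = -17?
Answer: 410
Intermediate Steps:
x(h, F) = 5 - F
q(z, Y) = -10 + Y (q(z, Y) = -5 - (5 - Y) = -5 + (-5 + Y) = -10 + Y)
q(-22, -1) - (-401 + E(N)) = (-10 - 1) - (-401 - 20) = -11 - 1*(-421) = -11 + 421 = 410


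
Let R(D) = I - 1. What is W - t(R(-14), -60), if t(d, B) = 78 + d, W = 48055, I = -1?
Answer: 47979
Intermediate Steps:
R(D) = -2 (R(D) = -1 - 1 = -2)
W - t(R(-14), -60) = 48055 - (78 - 2) = 48055 - 1*76 = 48055 - 76 = 47979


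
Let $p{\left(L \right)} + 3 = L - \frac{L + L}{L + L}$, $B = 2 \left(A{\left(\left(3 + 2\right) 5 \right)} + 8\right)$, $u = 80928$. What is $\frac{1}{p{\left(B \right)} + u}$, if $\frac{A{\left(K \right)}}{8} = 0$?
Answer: $\frac{1}{80940} \approx 1.2355 \cdot 10^{-5}$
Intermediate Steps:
$A{\left(K \right)} = 0$ ($A{\left(K \right)} = 8 \cdot 0 = 0$)
$B = 16$ ($B = 2 \left(0 + 8\right) = 2 \cdot 8 = 16$)
$p{\left(L \right)} = -4 + L$ ($p{\left(L \right)} = -3 + \left(L - \frac{L + L}{L + L}\right) = -3 + \left(L - \frac{2 L}{2 L}\right) = -3 - \left(- L + 2 L \frac{1}{2 L}\right) = -3 + \left(L - 1\right) = -3 + \left(-1 + L\right) = -4 + L$)
$\frac{1}{p{\left(B \right)} + u} = \frac{1}{\left(-4 + 16\right) + 80928} = \frac{1}{12 + 80928} = \frac{1}{80940}$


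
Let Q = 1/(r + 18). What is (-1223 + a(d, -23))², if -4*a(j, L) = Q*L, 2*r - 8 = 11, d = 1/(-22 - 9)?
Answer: 18092133049/12100 ≈ 1.4952e+6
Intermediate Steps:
d = -1/31 (d = 1/(-31) = -1/31 ≈ -0.032258)
r = 19/2 (r = 4 + (½)*11 = 4 + 11/2 = 19/2 ≈ 9.5000)
Q = 2/55 (Q = 1/(19/2 + 18) = 1/(55/2) = 2/55 ≈ 0.036364)
a(j, L) = -L/110
(-1223 + a(d, -23))² = (-1223 - 1/110*(-23))² = (-1223 + 23/110)² = (-134507/110)² = 18092133049/12100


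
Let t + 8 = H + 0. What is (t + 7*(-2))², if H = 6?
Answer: 256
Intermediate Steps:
t = -2 (t = -8 + (6 + 0) = -8 + 6 = -2)
(t + 7*(-2))² = (-2 + 7*(-2))² = (-2 - 14)² = (-16)² = 256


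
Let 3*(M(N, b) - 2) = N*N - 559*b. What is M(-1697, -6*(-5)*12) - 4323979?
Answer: -10293362/3 ≈ -3.4311e+6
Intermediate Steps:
M(N, b) = 2 - 559*b/3 + N²/3 (M(N, b) = 2 + (N*N - 559*b)/3 = 2 + (N² - 559*b)/3 = 2 + (-559*b/3 + N²/3) = 2 - 559*b/3 + N²/3)
M(-1697, -6*(-5)*12) - 4323979 = (2 - 559*(-6*(-5))*12/3 + (⅓)*(-1697)²) - 4323979 = (2 - 5590*12 + (⅓)*2879809) - 4323979 = (2 - 559/3*360 + 2879809/3) - 4323979 = (2 - 67080 + 2879809/3) - 4323979 = 2678575/3 - 4323979 = -10293362/3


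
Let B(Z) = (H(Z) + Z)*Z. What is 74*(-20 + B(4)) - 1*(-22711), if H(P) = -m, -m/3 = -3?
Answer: 19751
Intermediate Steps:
m = 9 (m = -3*(-3) = 9)
H(P) = -9 (H(P) = -1*9 = -9)
B(Z) = Z*(-9 + Z) (B(Z) = (-9 + Z)*Z = Z*(-9 + Z))
74*(-20 + B(4)) - 1*(-22711) = 74*(-20 + 4*(-9 + 4)) - 1*(-22711) = 74*(-20 + 4*(-5)) + 22711 = 74*(-20 - 20) + 22711 = 74*(-40) + 22711 = -2960 + 22711 = 19751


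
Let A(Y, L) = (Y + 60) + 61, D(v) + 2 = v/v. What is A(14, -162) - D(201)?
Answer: 136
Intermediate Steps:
D(v) = -1 (D(v) = -2 + v/v = -2 + 1 = -1)
A(Y, L) = 121 + Y (A(Y, L) = (60 + Y) + 61 = 121 + Y)
A(14, -162) - D(201) = (121 + 14) - 1*(-1) = 135 + 1 = 136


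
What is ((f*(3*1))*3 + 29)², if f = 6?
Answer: 6889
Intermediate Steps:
((f*(3*1))*3 + 29)² = ((6*(3*1))*3 + 29)² = ((6*3)*3 + 29)² = (18*3 + 29)² = (54 + 29)² = 83² = 6889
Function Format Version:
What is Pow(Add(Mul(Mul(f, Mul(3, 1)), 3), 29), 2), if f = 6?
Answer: 6889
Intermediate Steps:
Pow(Add(Mul(Mul(f, Mul(3, 1)), 3), 29), 2) = Pow(Add(Mul(Mul(6, Mul(3, 1)), 3), 29), 2) = Pow(Add(Mul(Mul(6, 3), 3), 29), 2) = Pow(Add(Mul(18, 3), 29), 2) = Pow(Add(54, 29), 2) = Pow(83, 2) = 6889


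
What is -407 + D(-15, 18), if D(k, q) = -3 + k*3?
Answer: -455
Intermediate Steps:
D(k, q) = -3 + 3*k
-407 + D(-15, 18) = -407 + (-3 + 3*(-15)) = -407 + (-3 - 45) = -407 - 48 = -455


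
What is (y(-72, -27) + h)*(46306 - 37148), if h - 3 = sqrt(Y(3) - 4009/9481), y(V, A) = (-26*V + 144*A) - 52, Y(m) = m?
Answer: -18911270 + 9158*sqrt(641714)/499 ≈ -1.8897e+7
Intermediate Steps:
y(V, A) = -52 - 26*V + 144*A
h = 3 + sqrt(641714)/499 (h = 3 + sqrt(3 - 4009/9481) = 3 + sqrt(3 - 4009*1/9481) = 3 + sqrt(3 - 211/499) = 3 + sqrt(1286/499) = 3 + sqrt(641714)/499 ≈ 4.6054)
(y(-72, -27) + h)*(46306 - 37148) = ((-52 - 26*(-72) + 144*(-27)) + (3 + sqrt(641714)/499))*(46306 - 37148) = ((-52 + 1872 - 3888) + (3 + sqrt(641714)/499))*9158 = (-2068 + (3 + sqrt(641714)/499))*9158 = (-2065 + sqrt(641714)/499)*9158 = -18911270 + 9158*sqrt(641714)/499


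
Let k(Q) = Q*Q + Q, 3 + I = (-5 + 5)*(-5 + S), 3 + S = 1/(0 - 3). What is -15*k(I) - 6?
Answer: -96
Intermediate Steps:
S = -10/3 (S = -3 + 1/(0 - 3) = -3 + 1/(-3) = -3 - ⅓ = -10/3 ≈ -3.3333)
I = -3 (I = -3 + (-5 + 5)*(-5 - 10/3) = -3 + 0*(-25/3) = -3 + 0 = -3)
k(Q) = Q + Q² (k(Q) = Q² + Q = Q + Q²)
-15*k(I) - 6 = -(-45)*(1 - 3) - 6 = -(-45)*(-2) - 6 = -15*6 - 6 = -90 - 6 = -96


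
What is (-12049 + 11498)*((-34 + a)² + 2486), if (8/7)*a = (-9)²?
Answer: -135617079/64 ≈ -2.1190e+6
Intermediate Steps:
a = 567/8 (a = (7/8)*(-9)² = (7/8)*81 = 567/8 ≈ 70.875)
(-12049 + 11498)*((-34 + a)² + 2486) = (-12049 + 11498)*((-34 + 567/8)² + 2486) = -551*((295/8)² + 2486) = -551*(87025/64 + 2486) = -551*246129/64 = -135617079/64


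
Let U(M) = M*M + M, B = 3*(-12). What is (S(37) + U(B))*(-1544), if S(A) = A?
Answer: -2002568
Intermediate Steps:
B = -36
U(M) = M + M² (U(M) = M² + M = M + M²)
(S(37) + U(B))*(-1544) = (37 - 36*(1 - 36))*(-1544) = (37 - 36*(-35))*(-1544) = (37 + 1260)*(-1544) = 1297*(-1544) = -2002568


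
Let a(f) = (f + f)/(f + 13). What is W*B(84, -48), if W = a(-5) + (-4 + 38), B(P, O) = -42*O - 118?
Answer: 124319/2 ≈ 62160.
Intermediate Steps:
a(f) = 2*f/(13 + f) (a(f) = (2*f)/(13 + f) = 2*f/(13 + f))
B(P, O) = -118 - 42*O
W = 131/4 (W = 2*(-5)/(13 - 5) + (-4 + 38) = 2*(-5)/8 + 34 = 2*(-5)*(1/8) + 34 = -5/4 + 34 = 131/4 ≈ 32.750)
W*B(84, -48) = 131*(-118 - 42*(-48))/4 = 131*(-118 + 2016)/4 = (131/4)*1898 = 124319/2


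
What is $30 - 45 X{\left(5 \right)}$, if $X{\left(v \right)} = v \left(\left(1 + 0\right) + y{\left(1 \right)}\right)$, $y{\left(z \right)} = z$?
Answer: $-420$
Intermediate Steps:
$X{\left(v \right)} = 2 v$ ($X{\left(v \right)} = v \left(\left(1 + 0\right) + 1\right) = v \left(1 + 1\right) = v 2 = 2 v$)
$30 - 45 X{\left(5 \right)} = 30 - 45 \cdot 2 \cdot 5 = 30 - 450 = -420$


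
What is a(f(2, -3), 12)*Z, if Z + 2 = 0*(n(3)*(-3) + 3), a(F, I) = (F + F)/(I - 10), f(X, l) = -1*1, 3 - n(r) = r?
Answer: 2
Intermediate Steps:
n(r) = 3 - r
f(X, l) = -1
a(F, I) = 2*F/(-10 + I) (a(F, I) = (2*F)/(-10 + I) = 2*F/(-10 + I))
Z = -2 (Z = -2 + 0*((3 - 1*3)*(-3) + 3) = -2 + 0*((3 - 3)*(-3) + 3) = -2 + 0*(0*(-3) + 3) = -2 + 0*(0 + 3) = -2 + 0*3 = -2 + 0 = -2)
a(f(2, -3), 12)*Z = (2*(-1)/(-10 + 12))*(-2) = (2*(-1)/2)*(-2) = (2*(-1)*(1/2))*(-2) = -1*(-2) = 2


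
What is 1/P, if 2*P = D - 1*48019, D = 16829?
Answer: -1/15595 ≈ -6.4123e-5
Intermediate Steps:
P = -15595 (P = (16829 - 1*48019)/2 = (16829 - 48019)/2 = (½)*(-31190) = -15595)
1/P = 1/(-15595) = -1/15595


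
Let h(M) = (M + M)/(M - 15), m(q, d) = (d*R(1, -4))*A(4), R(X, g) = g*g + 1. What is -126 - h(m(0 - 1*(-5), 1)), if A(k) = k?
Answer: -6814/53 ≈ -128.57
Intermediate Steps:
R(X, g) = 1 + g**2 (R(X, g) = g**2 + 1 = 1 + g**2)
m(q, d) = 68*d (m(q, d) = (d*(1 + (-4)**2))*4 = (d*(1 + 16))*4 = (d*17)*4 = (17*d)*4 = 68*d)
h(M) = 2*M/(-15 + M) (h(M) = (2*M)/(-15 + M) = 2*M/(-15 + M))
-126 - h(m(0 - 1*(-5), 1)) = -126 - 2*68*1/(-15 + 68*1) = -126 - 2*68/(-15 + 68) = -126 - 2*68/53 = -126 - 1*136/53 = -126 - 136/53 = -6814/53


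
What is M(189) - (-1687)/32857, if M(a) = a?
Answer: 6211660/32857 ≈ 189.05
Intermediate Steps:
M(189) - (-1687)/32857 = 189 - (-1687)/32857 = 189 - 1*(-1687/32857) = 189 + 1687/32857 = 6211660/32857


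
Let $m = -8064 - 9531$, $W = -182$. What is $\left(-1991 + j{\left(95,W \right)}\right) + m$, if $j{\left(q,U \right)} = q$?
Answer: $-19491$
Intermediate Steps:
$m = -17595$ ($m = -8064 - 9531 = -17595$)
$\left(-1991 + j{\left(95,W \right)}\right) + m = \left(-1991 + 95\right) - 17595 = -1896 - 17595 = -19491$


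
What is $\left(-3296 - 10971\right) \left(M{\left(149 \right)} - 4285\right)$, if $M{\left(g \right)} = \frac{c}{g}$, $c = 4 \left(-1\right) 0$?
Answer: $61134095$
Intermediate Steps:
$c = 0$ ($c = \left(-4\right) 0 = 0$)
$M{\left(g \right)} = 0$ ($M{\left(g \right)} = \frac{0}{g} = 0$)
$\left(-3296 - 10971\right) \left(M{\left(149 \right)} - 4285\right) = \left(-3296 - 10971\right) \left(0 - 4285\right) = - 14267 \left(0 - 4285\right) = \left(-14267\right) \left(-4285\right) = 61134095$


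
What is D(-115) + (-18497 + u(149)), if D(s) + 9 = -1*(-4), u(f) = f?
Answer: -18353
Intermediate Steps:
D(s) = -5 (D(s) = -9 - 1*(-4) = -9 + 4 = -5)
D(-115) + (-18497 + u(149)) = -5 + (-18497 + 149) = -5 - 18348 = -18353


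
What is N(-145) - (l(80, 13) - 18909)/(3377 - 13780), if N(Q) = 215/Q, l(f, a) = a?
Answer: -995313/301687 ≈ -3.2992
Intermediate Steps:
N(-145) - (l(80, 13) - 18909)/(3377 - 13780) = 215/(-145) - (13 - 18909)/(3377 - 13780) = 215*(-1/145) - (-18896)/(-10403) = -43/29 - (-18896)*(-1)/10403 = -43/29 - 1*18896/10403 = -43/29 - 18896/10403 = -995313/301687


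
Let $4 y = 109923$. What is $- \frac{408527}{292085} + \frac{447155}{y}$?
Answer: $\frac{477522559279}{32106859455} \approx 14.873$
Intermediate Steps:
$y = \frac{109923}{4}$ ($y = \frac{1}{4} \cdot 109923 = \frac{109923}{4} \approx 27481.0$)
$- \frac{408527}{292085} + \frac{447155}{y} = - \frac{408527}{292085} + \frac{447155}{\frac{109923}{4}} = \left(-408527\right) \frac{1}{292085} + 447155 \cdot \frac{4}{109923} = - \frac{408527}{292085} + \frac{1788620}{109923} = \frac{477522559279}{32106859455}$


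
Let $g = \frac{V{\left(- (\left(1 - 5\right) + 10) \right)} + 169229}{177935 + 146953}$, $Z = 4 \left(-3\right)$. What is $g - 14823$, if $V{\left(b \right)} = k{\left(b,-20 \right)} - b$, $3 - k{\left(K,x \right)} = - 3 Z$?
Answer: $- \frac{2407822811}{162444} \approx -14822.0$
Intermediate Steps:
$Z = -12$
$k{\left(K,x \right)} = -33$ ($k{\left(K,x \right)} = 3 - \left(-3\right) \left(-12\right) = 3 - 36 = -33$)
$V{\left(b \right)} = -33 - b$
$g = \frac{84601}{162444}$ ($g = \frac{\left(-33 - - (\left(1 - 5\right) + 10)\right) + 169229}{177935 + 146953} = \frac{\left(-33 - - (-4 + 10)\right) + 169229}{324888} = \left(\left(-33 - \left(-1\right) 6\right) + 169229\right) \frac{1}{324888} = \left(\left(-33 - -6\right) + 169229\right) \frac{1}{324888} = \left(\left(-33 + 6\right) + 169229\right) \frac{1}{324888} = \left(-27 + 169229\right) \frac{1}{324888} = 169202 \cdot \frac{1}{324888} = \frac{84601}{162444} \approx 0.5208$)
$g - 14823 = \frac{84601}{162444} - 14823 = - \frac{2407822811}{162444}$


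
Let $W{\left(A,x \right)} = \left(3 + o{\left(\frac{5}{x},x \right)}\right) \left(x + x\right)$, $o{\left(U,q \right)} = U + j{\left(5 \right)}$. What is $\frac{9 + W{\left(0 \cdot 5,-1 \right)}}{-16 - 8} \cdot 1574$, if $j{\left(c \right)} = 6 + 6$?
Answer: $\frac{8657}{12} \approx 721.42$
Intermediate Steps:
$j{\left(c \right)} = 12$
$o{\left(U,q \right)} = 12 + U$ ($o{\left(U,q \right)} = U + 12 = 12 + U$)
$W{\left(A,x \right)} = 2 x \left(15 + \frac{5}{x}\right)$ ($W{\left(A,x \right)} = \left(3 + \left(12 + \frac{5}{x}\right)\right) \left(x + x\right) = \left(15 + \frac{5}{x}\right) 2 x = 2 x \left(15 + \frac{5}{x}\right)$)
$\frac{9 + W{\left(0 \cdot 5,-1 \right)}}{-16 - 8} \cdot 1574 = \frac{9 + \left(10 + 30 \left(-1\right)\right)}{-16 - 8} \cdot 1574 = \frac{9 + \left(10 - 30\right)}{-24} \cdot 1574 = \left(9 - 20\right) \left(- \frac{1}{24}\right) 1574 = \left(-11\right) \left(- \frac{1}{24}\right) 1574 = \frac{11}{24} \cdot 1574 = \frac{8657}{12}$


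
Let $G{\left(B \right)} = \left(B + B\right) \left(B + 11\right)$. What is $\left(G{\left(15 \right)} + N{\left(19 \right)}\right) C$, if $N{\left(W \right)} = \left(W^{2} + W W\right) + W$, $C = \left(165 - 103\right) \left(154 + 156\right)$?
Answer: $29233620$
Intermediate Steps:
$C = 19220$ ($C = 62 \cdot 310 = 19220$)
$G{\left(B \right)} = 2 B \left(11 + B\right)$
$N{\left(W \right)} = W + 2 W^{2}$ ($N{\left(W \right)} = \left(W^{2} + W^{2}\right) + W = 2 W^{2} + W = W + 2 W^{2}$)
$\left(G{\left(15 \right)} + N{\left(19 \right)}\right) C = \left(2 \cdot 15 \left(11 + 15\right) + 19 \left(1 + 2 \cdot 19\right)\right) 19220 = \left(2 \cdot 15 \cdot 26 + 19 \left(1 + 38\right)\right) 19220 = \left(780 + 19 \cdot 39\right) 19220 = \left(780 + 741\right) 19220 = 1521 \cdot 19220 = 29233620$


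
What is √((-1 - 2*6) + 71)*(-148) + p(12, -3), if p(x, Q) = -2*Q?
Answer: 6 - 148*√58 ≈ -1121.1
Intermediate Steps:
√((-1 - 2*6) + 71)*(-148) + p(12, -3) = √((-1 - 2*6) + 71)*(-148) - 2*(-3) = √((-1 - 12) + 71)*(-148) + 6 = √(-13 + 71)*(-148) + 6 = √58*(-148) + 6 = -148*√58 + 6 = 6 - 148*√58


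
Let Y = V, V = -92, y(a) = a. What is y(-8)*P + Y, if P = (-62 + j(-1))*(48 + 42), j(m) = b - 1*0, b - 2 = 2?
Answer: 41668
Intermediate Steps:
b = 4 (b = 2 + 2 = 4)
j(m) = 4 (j(m) = 4 - 1*0 = 4 + 0 = 4)
P = -5220 (P = (-62 + 4)*(48 + 42) = -58*90 = -5220)
Y = -92
y(-8)*P + Y = -8*(-5220) - 92 = 41760 - 92 = 41668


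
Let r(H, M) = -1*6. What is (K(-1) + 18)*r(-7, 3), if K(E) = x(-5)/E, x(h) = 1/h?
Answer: -546/5 ≈ -109.20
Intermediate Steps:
r(H, M) = -6
K(E) = -1/(5*E) (K(E) = 1/((-5)*E) = -1/(5*E))
(K(-1) + 18)*r(-7, 3) = (-⅕/(-1) + 18)*(-6) = (-⅕*(-1) + 18)*(-6) = (⅕ + 18)*(-6) = (91/5)*(-6) = -546/5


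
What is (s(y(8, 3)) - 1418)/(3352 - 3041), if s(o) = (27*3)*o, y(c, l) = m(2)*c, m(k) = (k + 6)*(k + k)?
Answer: 19318/311 ≈ 62.116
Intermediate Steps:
m(k) = 2*k*(6 + k) (m(k) = (6 + k)*(2*k) = 2*k*(6 + k))
y(c, l) = 32*c (y(c, l) = (2*2*(6 + 2))*c = (2*2*8)*c = 32*c)
s(o) = 81*o
(s(y(8, 3)) - 1418)/(3352 - 3041) = (81*(32*8) - 1418)/(3352 - 3041) = (81*256 - 1418)/311 = (20736 - 1418)*(1/311) = 19318*(1/311) = 19318/311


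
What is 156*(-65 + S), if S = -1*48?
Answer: -17628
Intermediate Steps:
S = -48
156*(-65 + S) = 156*(-65 - 48) = 156*(-113) = -17628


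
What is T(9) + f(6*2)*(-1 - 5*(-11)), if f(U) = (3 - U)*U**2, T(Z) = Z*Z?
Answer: -69903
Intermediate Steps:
T(Z) = Z**2
f(U) = U**2*(3 - U)
T(9) + f(6*2)*(-1 - 5*(-11)) = 9**2 + ((6*2)**2*(3 - 6*2))*(-1 - 5*(-11)) = 81 + (12**2*(3 - 1*12))*(-1 + 55) = 81 + (144*(3 - 12))*54 = 81 + (144*(-9))*54 = 81 - 1296*54 = 81 - 69984 = -69903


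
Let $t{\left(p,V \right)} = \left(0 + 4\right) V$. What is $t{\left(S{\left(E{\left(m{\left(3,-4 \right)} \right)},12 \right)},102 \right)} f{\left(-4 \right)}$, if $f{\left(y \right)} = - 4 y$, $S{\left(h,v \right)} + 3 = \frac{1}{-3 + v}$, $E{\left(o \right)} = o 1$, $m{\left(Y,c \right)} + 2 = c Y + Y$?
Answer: $6528$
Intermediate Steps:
$m{\left(Y,c \right)} = -2 + Y + Y c$ ($m{\left(Y,c \right)} = -2 + \left(c Y + Y\right) = -2 + \left(Y c + Y\right) = -2 + \left(Y + Y c\right) = -2 + Y + Y c$)
$E{\left(o \right)} = o$
$S{\left(h,v \right)} = -3 + \frac{1}{-3 + v}$
$t{\left(p,V \right)} = 4 V$
$t{\left(S{\left(E{\left(m{\left(3,-4 \right)} \right)},12 \right)},102 \right)} f{\left(-4 \right)} = 4 \cdot 102 \left(\left(-4\right) \left(-4\right)\right) = 408 \cdot 16 = 6528$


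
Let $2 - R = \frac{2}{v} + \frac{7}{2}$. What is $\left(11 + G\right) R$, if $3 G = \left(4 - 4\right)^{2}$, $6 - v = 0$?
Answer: $- \frac{121}{6} \approx -20.167$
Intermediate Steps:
$v = 6$ ($v = 6 - 0 = 6 + 0 = 6$)
$G = 0$ ($G = \frac{\left(4 - 4\right)^{2}}{3} = \frac{0^{2}}{3} = \frac{1}{3} \cdot 0 = 0$)
$R = - \frac{11}{6}$ ($R = 2 - \left(\frac{2}{6} + \frac{7}{2}\right) = 2 - \left(2 \cdot \frac{1}{6} + 7 \cdot \frac{1}{2}\right) = 2 - \left(\frac{1}{3} + \frac{7}{2}\right) = 2 - \frac{23}{6} = - \frac{11}{6} \approx -1.8333$)
$\left(11 + G\right) R = \left(11 + 0\right) \left(- \frac{11}{6}\right) = 11 \left(- \frac{11}{6}\right) = - \frac{121}{6}$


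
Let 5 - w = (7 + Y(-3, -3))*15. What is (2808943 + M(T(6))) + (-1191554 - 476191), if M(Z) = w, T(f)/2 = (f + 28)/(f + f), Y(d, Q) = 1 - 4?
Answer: 1141143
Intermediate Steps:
Y(d, Q) = -3
w = -55 (w = 5 - (7 - 3)*15 = 5 - 4*15 = 5 - 1*60 = 5 - 60 = -55)
T(f) = (28 + f)/f (T(f) = 2*((f + 28)/(f + f)) = 2*((28 + f)/((2*f))) = 2*((28 + f)*(1/(2*f))) = 2*((28 + f)/(2*f)) = (28 + f)/f)
M(Z) = -55
(2808943 + M(T(6))) + (-1191554 - 476191) = (2808943 - 55) + (-1191554 - 476191) = 2808888 - 1667745 = 1141143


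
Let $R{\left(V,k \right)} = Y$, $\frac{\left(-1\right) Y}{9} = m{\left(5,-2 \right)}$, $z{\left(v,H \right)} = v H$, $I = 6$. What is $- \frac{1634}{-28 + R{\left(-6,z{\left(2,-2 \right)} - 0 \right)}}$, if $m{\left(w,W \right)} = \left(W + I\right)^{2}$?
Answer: $\frac{19}{2} \approx 9.5$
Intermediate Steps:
$z{\left(v,H \right)} = H v$
$m{\left(w,W \right)} = \left(6 + W\right)^{2}$ ($m{\left(w,W \right)} = \left(W + 6\right)^{2} = \left(6 + W\right)^{2}$)
$Y = -144$ ($Y = - 9 \left(6 - 2\right)^{2} = - 9 \cdot 4^{2} = \left(-9\right) 16 = -144$)
$R{\left(V,k \right)} = -144$
$- \frac{1634}{-28 + R{\left(-6,z{\left(2,-2 \right)} - 0 \right)}} = - \frac{1634}{-28 - 144} = - \frac{1634}{-172} = \left(-1634\right) \left(- \frac{1}{172}\right) = \frac{19}{2}$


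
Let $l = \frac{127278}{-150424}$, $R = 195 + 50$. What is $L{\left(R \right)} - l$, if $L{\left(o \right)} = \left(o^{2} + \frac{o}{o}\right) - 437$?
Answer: $\frac{4481871507}{75212} \approx 59590.0$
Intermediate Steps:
$R = 245$
$L{\left(o \right)} = -436 + o^{2}$ ($L{\left(o \right)} = \left(o^{2} + 1\right) - 437 = \left(1 + o^{2}\right) - 437 = -436 + o^{2}$)
$l = - \frac{63639}{75212}$ ($l = 127278 \left(- \frac{1}{150424}\right) = - \frac{63639}{75212} \approx -0.84613$)
$L{\left(R \right)} - l = \left(-436 + 245^{2}\right) - - \frac{63639}{75212} = \left(-436 + 60025\right) + \frac{63639}{75212} = 59589 + \frac{63639}{75212} = \frac{4481871507}{75212}$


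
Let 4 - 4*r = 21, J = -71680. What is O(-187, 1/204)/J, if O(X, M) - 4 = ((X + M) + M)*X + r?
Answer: -419603/860160 ≈ -0.48782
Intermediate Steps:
r = -17/4 (r = 1 - ¼*21 = 1 - 21/4 = -17/4 ≈ -4.2500)
O(X, M) = -¼ + X*(X + 2*M) (O(X, M) = 4 + (((X + M) + M)*X - 17/4) = 4 + (((M + X) + M)*X - 17/4) = 4 + ((X + 2*M)*X - 17/4) = 4 + (X*(X + 2*M) - 17/4) = 4 + (-17/4 + X*(X + 2*M)) = -¼ + X*(X + 2*M))
O(-187, 1/204)/J = (-¼ + (-187)² + 2*(-187)/204)/(-71680) = (-¼ + 34969 + 2*(1/204)*(-187))*(-1/71680) = (-¼ + 34969 - 11/6)*(-1/71680) = (419603/12)*(-1/71680) = -419603/860160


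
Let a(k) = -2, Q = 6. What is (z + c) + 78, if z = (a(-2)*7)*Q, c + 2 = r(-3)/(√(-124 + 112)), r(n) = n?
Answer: -8 + I*√3/2 ≈ -8.0 + 0.86602*I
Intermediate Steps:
c = -2 + I*√3/2 (c = -2 - 3/√(-124 + 112) = -2 - 3*(-I*√3/6) = -2 - (-1)*I*√3/2 = -2 + I*√3/2 ≈ -2.0 + 0.86602*I)
z = -84 (z = -2*7*6 = -14*6 = -84)
(z + c) + 78 = (-84 + (-2 + I*√3/2)) + 78 = (-86 + I*√3/2) + 78 = -8 + I*√3/2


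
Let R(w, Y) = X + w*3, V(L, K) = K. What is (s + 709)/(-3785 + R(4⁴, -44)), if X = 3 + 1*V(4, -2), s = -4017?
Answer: 827/754 ≈ 1.0968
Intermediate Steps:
X = 1 (X = 3 + 1*(-2) = 3 - 2 = 1)
R(w, Y) = 1 + 3*w (R(w, Y) = 1 + w*3 = 1 + 3*w)
(s + 709)/(-3785 + R(4⁴, -44)) = (-4017 + 709)/(-3785 + (1 + 3*4⁴)) = -3308/(-3785 + (1 + 3*256)) = -3308/(-3785 + (1 + 768)) = -3308/(-3785 + 769) = -3308/(-3016) = -3308*(-1/3016) = 827/754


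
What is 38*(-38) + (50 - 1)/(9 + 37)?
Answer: -66375/46 ≈ -1442.9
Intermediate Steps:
38*(-38) + (50 - 1)/(9 + 37) = -1444 + 49/46 = -66375/46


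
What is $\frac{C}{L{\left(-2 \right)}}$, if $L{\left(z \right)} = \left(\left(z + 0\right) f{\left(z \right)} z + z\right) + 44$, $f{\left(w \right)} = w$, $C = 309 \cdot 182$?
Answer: $\frac{28119}{17} \approx 1654.1$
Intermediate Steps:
$C = 56238$
$L{\left(z \right)} = 44 + z + z^{3}$ ($L{\left(z \right)} = \left(\left(z + 0\right) z z + z\right) + 44 = \left(z z z + z\right) + 44 = \left(z^{2} z + z\right) + 44 = \left(z^{3} + z\right) + 44 = \left(z + z^{3}\right) + 44 = 44 + z + z^{3}$)
$\frac{C}{L{\left(-2 \right)}} = \frac{56238}{44 - 2 + \left(-2\right)^{3}} = \frac{56238}{44 - 2 - 8} = \frac{56238}{34} = 56238 \cdot \frac{1}{34} = \frac{28119}{17}$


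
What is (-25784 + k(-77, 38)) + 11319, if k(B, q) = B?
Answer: -14542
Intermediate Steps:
(-25784 + k(-77, 38)) + 11319 = (-25784 - 77) + 11319 = -25861 + 11319 = -14542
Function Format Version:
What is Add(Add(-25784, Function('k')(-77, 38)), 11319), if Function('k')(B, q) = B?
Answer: -14542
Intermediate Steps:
Add(Add(-25784, Function('k')(-77, 38)), 11319) = Add(Add(-25784, -77), 11319) = Add(-25861, 11319) = -14542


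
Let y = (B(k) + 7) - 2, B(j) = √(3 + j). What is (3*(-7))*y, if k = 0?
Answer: -105 - 21*√3 ≈ -141.37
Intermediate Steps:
y = 5 + √3 (y = (√(3 + 0) + 7) - 2 = (√3 + 7) - 2 = (7 + √3) - 2 = 5 + √3 ≈ 6.7320)
(3*(-7))*y = (3*(-7))*(5 + √3) = -21*(5 + √3) = -105 - 21*√3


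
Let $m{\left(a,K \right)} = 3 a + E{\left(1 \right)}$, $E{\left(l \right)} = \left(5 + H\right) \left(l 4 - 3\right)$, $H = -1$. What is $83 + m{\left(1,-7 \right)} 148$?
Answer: $1119$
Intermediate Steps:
$E{\left(l \right)} = -12 + 16 l$ ($E{\left(l \right)} = \left(5 - 1\right) \left(l 4 - 3\right) = 4 \left(4 l - 3\right) = 4 \left(-3 + 4 l\right) = -12 + 16 l$)
$m{\left(a,K \right)} = 4 + 3 a$ ($m{\left(a,K \right)} = 3 a + \left(-12 + 16 \cdot 1\right) = 3 a + \left(-12 + 16\right) = 3 a + 4 = 4 + 3 a$)
$83 + m{\left(1,-7 \right)} 148 = 83 + \left(4 + 3 \cdot 1\right) 148 = 83 + \left(4 + 3\right) 148 = 83 + 7 \cdot 148 = 83 + 1036 = 1119$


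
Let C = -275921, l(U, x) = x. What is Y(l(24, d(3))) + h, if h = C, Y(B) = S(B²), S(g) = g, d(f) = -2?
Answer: -275917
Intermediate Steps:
Y(B) = B²
h = -275921
Y(l(24, d(3))) + h = (-2)² - 275921 = 4 - 275921 = -275917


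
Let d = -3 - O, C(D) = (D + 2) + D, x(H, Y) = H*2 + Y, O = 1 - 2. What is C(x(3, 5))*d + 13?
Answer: -35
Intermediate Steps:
O = -1
x(H, Y) = Y + 2*H (x(H, Y) = 2*H + Y = Y + 2*H)
C(D) = 2 + 2*D (C(D) = (2 + D) + D = 2 + 2*D)
d = -2 (d = -3 - 1*(-1) = -3 + 1 = -2)
C(x(3, 5))*d + 13 = (2 + 2*(5 + 2*3))*(-2) + 13 = (2 + 2*(5 + 6))*(-2) + 13 = (2 + 2*11)*(-2) + 13 = (2 + 22)*(-2) + 13 = 24*(-2) + 13 = -48 + 13 = -35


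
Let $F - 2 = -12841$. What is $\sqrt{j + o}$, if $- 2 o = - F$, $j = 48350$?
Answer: $\frac{\sqrt{167722}}{2} \approx 204.77$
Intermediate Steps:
$F = -12839$ ($F = 2 - 12841 = -12839$)
$o = - \frac{12839}{2}$ ($o = - \frac{\left(-1\right) \left(-12839\right)}{2} = \left(- \frac{1}{2}\right) 12839 = - \frac{12839}{2} \approx -6419.5$)
$\sqrt{j + o} = \sqrt{48350 - \frac{12839}{2}} = \sqrt{\frac{83861}{2}} = \frac{\sqrt{167722}}{2}$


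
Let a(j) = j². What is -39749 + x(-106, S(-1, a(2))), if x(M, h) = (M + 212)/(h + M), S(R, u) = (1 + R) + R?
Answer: -4253249/107 ≈ -39750.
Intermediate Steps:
S(R, u) = 1 + 2*R
x(M, h) = (212 + M)/(M + h)
-39749 + x(-106, S(-1, a(2))) = -39749 + (212 - 106)/(-106 + (1 + 2*(-1))) = -39749 + 106/(-106 + (1 - 2)) = -39749 + 106/(-106 - 1) = -39749 + 106/(-107) = -39749 - 1/107*106 = -39749 - 106/107 = -4253249/107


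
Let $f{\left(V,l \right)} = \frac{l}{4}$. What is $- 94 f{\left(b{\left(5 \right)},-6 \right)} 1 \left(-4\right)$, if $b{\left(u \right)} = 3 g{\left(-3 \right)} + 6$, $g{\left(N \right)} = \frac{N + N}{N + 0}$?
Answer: $-564$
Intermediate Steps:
$g{\left(N \right)} = 2$ ($g{\left(N \right)} = \frac{2 N}{N} = 2$)
$b{\left(u \right)} = 12$ ($b{\left(u \right)} = 3 \cdot 2 + 6 = 6 + 6 = 12$)
$f{\left(V,l \right)} = \frac{l}{4}$ ($f{\left(V,l \right)} = l \frac{1}{4} = \frac{l}{4}$)
$- 94 f{\left(b{\left(5 \right)},-6 \right)} 1 \left(-4\right) = - 94 \cdot \frac{1}{4} \left(-6\right) 1 \left(-4\right) = \left(-94\right) \left(- \frac{3}{2}\right) \left(-4\right) = 141 \left(-4\right) = -564$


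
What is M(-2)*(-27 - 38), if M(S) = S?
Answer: 130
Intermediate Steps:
M(-2)*(-27 - 38) = -2*(-27 - 38) = -2*(-65) = 130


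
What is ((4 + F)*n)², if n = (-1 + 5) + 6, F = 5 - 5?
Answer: 1600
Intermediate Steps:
F = 0
n = 10 (n = 4 + 6 = 10)
((4 + F)*n)² = ((4 + 0)*10)² = (4*10)² = 40² = 1600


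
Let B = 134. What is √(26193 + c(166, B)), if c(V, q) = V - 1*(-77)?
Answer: 2*√6609 ≈ 162.59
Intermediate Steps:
c(V, q) = 77 + V (c(V, q) = V + 77 = 77 + V)
√(26193 + c(166, B)) = √(26193 + (77 + 166)) = √(26193 + 243) = √26436 = 2*√6609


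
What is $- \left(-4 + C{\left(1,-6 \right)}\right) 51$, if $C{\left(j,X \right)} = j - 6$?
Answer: $459$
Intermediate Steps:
$C{\left(j,X \right)} = -6 + j$
$- \left(-4 + C{\left(1,-6 \right)}\right) 51 = - \left(-4 + \left(-6 + 1\right)\right) 51 = - \left(-4 - 5\right) 51 = - \left(-9\right) 51 = \left(-1\right) \left(-459\right) = 459$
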